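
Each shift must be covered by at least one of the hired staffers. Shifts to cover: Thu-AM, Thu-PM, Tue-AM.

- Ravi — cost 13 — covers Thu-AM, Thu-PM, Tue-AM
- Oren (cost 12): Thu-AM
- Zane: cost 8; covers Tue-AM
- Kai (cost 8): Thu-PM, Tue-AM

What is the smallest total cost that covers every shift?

13

This is an integer covering problem.
The greedy cost-per-new-shift heuristic would pick Kai and Oren for 20, but a cheaper cover exists.
Ravi alone covers Thu-AM, Thu-PM, Tue-AM — every shift.
Total cost: 13.
No cover costs less than 13.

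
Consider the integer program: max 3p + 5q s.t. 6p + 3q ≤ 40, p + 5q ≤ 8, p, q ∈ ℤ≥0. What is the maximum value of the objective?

18

(p,q)=(6,0): 6·6+3·0=36≤40, 1·6+5·0=6≤8, objective 18.
(p,q)=(5,0): 6·5+3·0=30≤40, 1·5+5·0=5≤8, objective 15.
Maximum is 18 at (p,q)=(6,0).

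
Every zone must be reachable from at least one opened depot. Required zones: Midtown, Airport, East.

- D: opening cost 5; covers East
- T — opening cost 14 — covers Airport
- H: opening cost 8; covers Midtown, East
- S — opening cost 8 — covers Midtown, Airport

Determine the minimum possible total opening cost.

13

The greedy cost-per-new-zone heuristic would pick H and S for 16, but a cheaper cover exists.
Choose D and S: together they cover Midtown, Airport, East — every zone.
Total opening cost: 5 + 8 = 13.
No cover costs less than 13.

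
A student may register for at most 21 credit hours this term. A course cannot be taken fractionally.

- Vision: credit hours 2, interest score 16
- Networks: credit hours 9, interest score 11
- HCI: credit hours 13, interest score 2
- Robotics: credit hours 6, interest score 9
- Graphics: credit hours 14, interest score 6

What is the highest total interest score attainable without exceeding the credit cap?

36

Take Vision, Networks, and Robotics: credit hours 2 + 9 + 6 = 17 ≤ 21, interest score 16 + 11 + 9 = 36.
No other feasible combination does better.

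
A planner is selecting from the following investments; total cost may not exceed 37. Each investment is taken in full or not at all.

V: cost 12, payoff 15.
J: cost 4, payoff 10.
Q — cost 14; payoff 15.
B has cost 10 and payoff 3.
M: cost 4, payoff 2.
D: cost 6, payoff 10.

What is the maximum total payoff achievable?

50

Take V, J, Q, and D: cost 12 + 4 + 14 + 6 = 36 ≤ 37, payoff 15 + 10 + 15 + 10 = 50.
No other feasible combination does better.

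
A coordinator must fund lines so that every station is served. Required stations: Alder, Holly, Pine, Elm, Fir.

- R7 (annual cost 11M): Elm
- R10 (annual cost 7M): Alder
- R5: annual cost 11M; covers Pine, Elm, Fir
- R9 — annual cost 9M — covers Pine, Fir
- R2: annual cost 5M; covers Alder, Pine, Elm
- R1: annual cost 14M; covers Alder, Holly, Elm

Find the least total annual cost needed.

The greedy cost-per-new-station heuristic would pick R2, R9, and R1 for 28, but a cheaper cover exists.
Choose R9 and R1: together they cover Alder, Holly, Pine, Elm, Fir — every station.
Total annual cost: 9 + 14 = 23.
No cover costs less than 23.

23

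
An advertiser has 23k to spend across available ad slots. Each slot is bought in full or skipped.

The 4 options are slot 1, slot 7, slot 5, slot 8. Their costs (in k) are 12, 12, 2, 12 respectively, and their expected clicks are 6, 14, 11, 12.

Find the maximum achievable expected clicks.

25

slot 5 + slot 8: cost 2 + 12 = 14 ≤ 23, expected clicks 11 + 12 = 23.
slot 7 + slot 5: cost 12 + 2 = 14 ≤ 23, expected clicks 14 + 11 = 25.
slot 1 + slot 5: cost 12 + 2 = 14 ≤ 23, expected clicks 6 + 11 = 17.
Best is slot 7 and slot 5 with total expected clicks 25.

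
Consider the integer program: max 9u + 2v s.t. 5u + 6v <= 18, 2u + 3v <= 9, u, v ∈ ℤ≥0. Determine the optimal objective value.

27

Relaxing integrality, the LP optimum is 32.40 at (u,v) = (3.6, 0), which is not an integer point.
(u,v)=(3,0): 5·3+6·0=15≤18, 2·3+3·0=6≤9, objective 27.
(u,v)=(2,1): 5·2+6·1=16≤18, 2·2+3·1=7≤9, objective 20.
(u,v)=(2,0): 5·2+6·0=10≤18, 2·2+3·0=4≤9, objective 18.
No feasible integer point exceeds 27.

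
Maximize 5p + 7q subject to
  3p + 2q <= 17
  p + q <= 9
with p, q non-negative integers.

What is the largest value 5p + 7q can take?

56

(p,q)=(0,8): 3·0+2·8=16≤17, 1·0+1·8=8≤9, objective 56.
(p,q)=(1,7): 3·1+2·7=17≤17, 1·1+1·7=8≤9, objective 54.
(p,q)=(0,7): 3·0+2·7=14≤17, 1·0+1·7=7≤9, objective 49.
The best lattice point is (0,8), giving 56.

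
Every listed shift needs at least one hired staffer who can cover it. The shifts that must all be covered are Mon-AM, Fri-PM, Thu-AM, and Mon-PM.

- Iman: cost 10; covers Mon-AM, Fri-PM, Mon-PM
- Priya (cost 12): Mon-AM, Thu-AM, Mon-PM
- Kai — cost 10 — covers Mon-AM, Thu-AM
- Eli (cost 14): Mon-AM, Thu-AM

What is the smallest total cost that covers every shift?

Choose Iman and Kai: together they cover Mon-AM, Fri-PM, Thu-AM, Mon-PM — every shift.
Total cost: 10 + 10 = 20.

20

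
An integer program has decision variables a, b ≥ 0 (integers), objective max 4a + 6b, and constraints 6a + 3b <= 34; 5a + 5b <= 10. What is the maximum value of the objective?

(a,b)=(0,2): 6·0+3·2=6≤34, 5·0+5·2=10≤10, objective 12.
(a,b)=(1,1): 6·1+3·1=9≤34, 5·1+5·1=10≤10, objective 10.
(a,b)=(0,1): 6·0+3·1=3≤34, 5·0+5·1=5≤10, objective 6.
The best lattice point is (0,2), giving 12.

12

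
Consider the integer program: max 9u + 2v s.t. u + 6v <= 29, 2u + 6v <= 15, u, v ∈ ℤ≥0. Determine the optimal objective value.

63

Relaxing integrality, the LP optimum is 67.50 at (u,v) = (7.5, 0), which is not an integer point.
(u,v)=(7,0): 1·7+6·0=7≤29, 2·7+6·0=14≤15, objective 63.
(u,v)=(6,0): 1·6+6·0=6≤29, 2·6+6·0=12≤15, objective 54.
The best lattice point is (7,0), giving 63.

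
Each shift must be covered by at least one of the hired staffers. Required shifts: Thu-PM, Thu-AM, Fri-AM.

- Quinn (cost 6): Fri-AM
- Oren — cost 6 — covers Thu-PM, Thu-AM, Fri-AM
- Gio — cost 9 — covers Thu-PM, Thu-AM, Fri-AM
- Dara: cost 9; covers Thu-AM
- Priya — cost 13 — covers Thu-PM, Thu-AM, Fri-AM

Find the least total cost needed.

Oren alone covers Thu-PM, Thu-AM, Fri-AM — every shift.
Total cost: 6.
No cover costs less than 6.

6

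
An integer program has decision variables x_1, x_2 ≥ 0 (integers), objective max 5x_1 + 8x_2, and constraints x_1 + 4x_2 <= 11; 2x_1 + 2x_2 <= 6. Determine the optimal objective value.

21

Relaxing integrality, the LP optimum is 23.00 at (x_1,x_2) = (0.333, 2.67), which is not an integer point.
(x_1,x_2)=(1,2): 1·1+4·2=9≤11, 2·1+2·2=6≤6, objective 21.
(x_1,x_2)=(2,1): 1·2+4·1=6≤11, 2·2+2·1=6≤6, objective 18.
(x_1,x_2)=(0,2): 1·0+4·2=8≤11, 2·0+2·2=4≤6, objective 16.
(x_1,x_2)=(1,1): 1·1+4·1=5≤11, 2·1+2·1=4≤6, objective 13.
Maximum is 21 at (x_1,x_2)=(1,2).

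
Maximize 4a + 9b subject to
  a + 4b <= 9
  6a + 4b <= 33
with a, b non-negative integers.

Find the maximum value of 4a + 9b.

25

(a,b)=(4,1) is feasible, giving 25.
(a,b)=(3,1) is feasible, giving 21.
(a,b)=(5,0) is feasible, giving 20.
No feasible integer point exceeds 25.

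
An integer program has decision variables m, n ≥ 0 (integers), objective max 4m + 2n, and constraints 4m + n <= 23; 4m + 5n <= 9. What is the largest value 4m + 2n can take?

Relaxing integrality, the LP optimum is 9.00 at (m,n) = (2.25, 0), which is not an integer point.
(m,n)=(2,0): 4·2+1·0=8≤23, 4·2+5·0=8≤9, objective 8.
(m,n)=(1,1): 4·1+1·1=5≤23, 4·1+5·1=9≤9, objective 6.
No feasible integer point exceeds 8.

8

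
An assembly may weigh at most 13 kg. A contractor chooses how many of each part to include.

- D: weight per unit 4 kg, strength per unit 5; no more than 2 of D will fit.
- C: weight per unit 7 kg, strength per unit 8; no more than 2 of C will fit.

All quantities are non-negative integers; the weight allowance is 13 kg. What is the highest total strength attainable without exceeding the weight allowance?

D has the best ratio (5/4); taking only D gives at most 2×5 = 10 (stopped by the supply cap of 2).
Mixing does better — 1×D and 1×C: weight 11 ≤ 13, strength 1·5 + 1·8 = 13.

13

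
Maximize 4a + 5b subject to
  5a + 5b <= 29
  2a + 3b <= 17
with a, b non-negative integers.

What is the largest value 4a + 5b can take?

25

(a,b)=(0,5) is feasible, giving 25.
(a,b)=(1,4) is feasible, giving 24.
Maximum is 25 at (a,b)=(0,5).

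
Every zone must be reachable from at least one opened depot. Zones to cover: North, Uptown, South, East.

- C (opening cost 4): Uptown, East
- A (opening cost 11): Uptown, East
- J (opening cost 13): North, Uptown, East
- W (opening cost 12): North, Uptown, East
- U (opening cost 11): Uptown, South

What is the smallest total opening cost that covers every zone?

The greedy cost-per-new-zone heuristic would pick C, U, and W for 27, but a cheaper cover exists.
Choose W and U: together they cover North, Uptown, South, East — every zone.
Total opening cost: 12 + 11 = 23.
No cover costs less than 23.

23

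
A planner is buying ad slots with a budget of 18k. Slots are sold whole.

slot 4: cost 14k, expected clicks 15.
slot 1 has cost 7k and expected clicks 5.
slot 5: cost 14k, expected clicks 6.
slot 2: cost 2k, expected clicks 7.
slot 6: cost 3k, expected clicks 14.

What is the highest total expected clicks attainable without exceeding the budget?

Allowing fractional choices, the relaxed optimum would be about 34.9, but ad slots are indivisible.
slot 4 + slot 2: cost 14 + 2 = 16 ≤ 18, expected clicks 15 + 7 = 22.
slot 4 + slot 6: cost 14 + 3 = 17 ≤ 18, expected clicks 15 + 14 = 29.
slot 1 + slot 2 + slot 6: cost 7 + 2 + 3 = 12 ≤ 18, expected clicks 5 + 7 + 14 = 26.
Best is slot 4 and slot 6 with total expected clicks 29.

29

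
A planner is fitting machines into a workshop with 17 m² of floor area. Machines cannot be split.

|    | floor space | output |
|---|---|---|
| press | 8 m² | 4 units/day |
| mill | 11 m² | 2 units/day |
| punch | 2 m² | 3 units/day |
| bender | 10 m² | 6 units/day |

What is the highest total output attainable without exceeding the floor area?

Treat it as a binary knapsack problem.
press + punch: floor space 8 + 2 = 10 ≤ 17, output 4 + 3 = 7.
bender: floor space 10 ≤ 17, output 6.
punch + bender: floor space 2 + 10 = 12 ≤ 17, output 3 + 6 = 9.
Best is punch and bender with total output 9.

9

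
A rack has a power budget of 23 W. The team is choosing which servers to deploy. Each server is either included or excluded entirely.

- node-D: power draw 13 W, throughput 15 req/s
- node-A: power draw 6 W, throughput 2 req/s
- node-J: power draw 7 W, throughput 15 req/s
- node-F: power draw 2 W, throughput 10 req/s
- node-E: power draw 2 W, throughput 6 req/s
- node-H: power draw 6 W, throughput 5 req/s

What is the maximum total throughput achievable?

40

Allowing fractional choices, the relaxed optimum would be about 44.8, but servers are indivisible.
node-D + node-J + node-F: power draw 13 + 7 + 2 = 22 ≤ 23, throughput 15 + 15 + 10 = 40.
node-A + node-J + node-F + node-E + node-H: power draw 6 + 7 + 2 + 2 + 6 = 23 ≤ 23, throughput 2 + 15 + 10 + 6 + 5 = 38.
Best is node-D, node-J, and node-F with total throughput 40.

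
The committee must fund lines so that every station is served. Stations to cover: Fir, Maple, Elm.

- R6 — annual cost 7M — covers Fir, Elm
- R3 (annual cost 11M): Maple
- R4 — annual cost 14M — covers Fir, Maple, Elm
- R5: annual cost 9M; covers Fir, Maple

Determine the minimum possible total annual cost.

14

This is a weighted set-cover instance.
The greedy cost-per-new-station heuristic would pick R6 and R5 for 16, but a cheaper cover exists.
R4 alone covers Fir, Maple, Elm — every station.
Total annual cost: 14.
No cover costs less than 14.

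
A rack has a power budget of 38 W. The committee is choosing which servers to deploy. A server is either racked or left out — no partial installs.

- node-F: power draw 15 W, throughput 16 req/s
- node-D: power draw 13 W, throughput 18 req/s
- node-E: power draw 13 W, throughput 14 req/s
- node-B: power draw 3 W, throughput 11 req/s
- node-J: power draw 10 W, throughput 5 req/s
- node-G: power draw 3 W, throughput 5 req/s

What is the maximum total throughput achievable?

50

Take node-F, node-D, node-B, and node-G: power draw 15 + 13 + 3 + 3 = 34 ≤ 38, throughput 16 + 18 + 11 + 5 = 50.
No other feasible combination does better.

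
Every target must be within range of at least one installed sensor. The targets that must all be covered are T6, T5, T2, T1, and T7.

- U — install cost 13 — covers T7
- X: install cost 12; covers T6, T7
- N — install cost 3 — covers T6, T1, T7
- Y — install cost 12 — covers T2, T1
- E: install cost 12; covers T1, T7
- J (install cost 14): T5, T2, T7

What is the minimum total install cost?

Choose N and J: together they cover T6, T5, T2, T1, T7 — every target.
Total install cost: 3 + 14 = 17.
No cover costs less than 17.

17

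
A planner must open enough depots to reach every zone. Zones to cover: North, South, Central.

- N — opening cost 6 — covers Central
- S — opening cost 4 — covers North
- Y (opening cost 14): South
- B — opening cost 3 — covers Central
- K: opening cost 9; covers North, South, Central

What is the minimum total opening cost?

9

The greedy cost-per-new-zone heuristic would pick B, S, and K for 16, but a cheaper cover exists.
K alone covers North, South, Central — every zone.
Total opening cost: 9.
No cover costs less than 9.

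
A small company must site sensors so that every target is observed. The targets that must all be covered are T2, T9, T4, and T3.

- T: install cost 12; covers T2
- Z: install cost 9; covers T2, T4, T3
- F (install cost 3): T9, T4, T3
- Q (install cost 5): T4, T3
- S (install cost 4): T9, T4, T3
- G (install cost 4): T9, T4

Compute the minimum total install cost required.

Choose Z and F: together they cover T2, T9, T4, T3 — every target.
Total install cost: 9 + 3 = 12.
No cover costs less than 12.

12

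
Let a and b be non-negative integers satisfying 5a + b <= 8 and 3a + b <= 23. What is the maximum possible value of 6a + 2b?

(a,b)=(0,8): 5·0+1·8=8≤8, 3·0+1·8=8≤23, objective 16.
(a,b)=(0,7): 5·0+1·7=7≤8, 3·0+1·7=7≤23, objective 14.
The best lattice point is (0,8), giving 16.

16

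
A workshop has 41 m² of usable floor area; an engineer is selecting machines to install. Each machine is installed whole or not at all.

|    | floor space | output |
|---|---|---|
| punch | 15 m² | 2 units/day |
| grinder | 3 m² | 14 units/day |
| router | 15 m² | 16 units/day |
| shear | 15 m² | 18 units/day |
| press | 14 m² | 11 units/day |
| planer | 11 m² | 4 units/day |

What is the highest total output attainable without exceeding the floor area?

48

Allowing fractional choices, the relaxed optimum would be about 54.3, but machines are indivisible.
grinder + shear + press: floor space 3 + 15 + 14 = 32 ≤ 41, output 14 + 18 + 11 = 43.
grinder + router + press: floor space 3 + 15 + 14 = 32 ≤ 41, output 14 + 16 + 11 = 41.
grinder + router + shear: floor space 3 + 15 + 15 = 33 ≤ 41, output 14 + 16 + 18 = 48.
Best is grinder, router, and shear with total output 48.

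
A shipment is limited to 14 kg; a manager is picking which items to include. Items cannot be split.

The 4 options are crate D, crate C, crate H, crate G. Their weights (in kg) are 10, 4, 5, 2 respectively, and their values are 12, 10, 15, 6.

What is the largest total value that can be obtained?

Allowing fractional choices, the relaxed optimum would be about 34.6, but items are indivisible.
crate C + crate H: weight 4 + 5 = 9 ≤ 14, value 10 + 15 = 25.
crate D + crate C: weight 10 + 4 = 14 ≤ 14, value 12 + 10 = 22.
crate C + crate H + crate G: weight 4 + 5 + 2 = 11 ≤ 14, value 10 + 15 + 6 = 31.
Best is crate C, crate H, and crate G with total value 31.

31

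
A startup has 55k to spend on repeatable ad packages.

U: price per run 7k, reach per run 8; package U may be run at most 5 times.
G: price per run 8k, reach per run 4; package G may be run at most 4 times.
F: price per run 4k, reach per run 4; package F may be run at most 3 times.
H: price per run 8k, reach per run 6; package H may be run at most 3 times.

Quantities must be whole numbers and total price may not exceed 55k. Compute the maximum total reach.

This is a bounded integer knapsack.
U has the best ratio (8/7); taking only U gives at most 5×8 = 40 (stopped by the supply cap of 5).
Mixing does better — 5×U, 3×F, and 1×H: price 55 ≤ 55, reach 5·8 + 3·4 + 1·6 = 58.

58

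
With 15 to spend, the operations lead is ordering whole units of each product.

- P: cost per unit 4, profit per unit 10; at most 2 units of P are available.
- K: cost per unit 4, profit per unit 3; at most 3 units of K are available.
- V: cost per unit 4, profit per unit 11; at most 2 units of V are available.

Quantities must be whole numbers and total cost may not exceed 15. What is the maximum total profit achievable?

32

Take 1×P and 2×V: cost 12 ≤ 15, profit 1·10 + 2·11 = 32.
V has the best ratio (11/4) and is taken to its limit of 2; remaining capacity is filled optimally with the others.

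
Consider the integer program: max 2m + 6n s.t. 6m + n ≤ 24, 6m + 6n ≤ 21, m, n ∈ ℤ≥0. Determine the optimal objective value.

The continuous relaxation peaks at (0, 3.5) with value 21.00; rounding to a feasible lattice point costs some objective.
(m,n)=(0,3): 6·0+1·3=3≤24, 6·0+6·3=18≤21, objective 18.
(m,n)=(1,2): 6·1+1·2=8≤24, 6·1+6·2=18≤21, objective 14.
(m,n)=(0,2): 6·0+1·2=2≤24, 6·0+6·2=12≤21, objective 12.
The best lattice point is (0,3), giving 18.

18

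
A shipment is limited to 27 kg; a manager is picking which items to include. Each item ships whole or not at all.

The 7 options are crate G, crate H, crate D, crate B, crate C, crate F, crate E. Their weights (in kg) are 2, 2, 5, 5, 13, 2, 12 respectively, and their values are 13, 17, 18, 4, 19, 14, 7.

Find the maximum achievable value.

Allowing fractional choices, the relaxed optimum would be about 83.4, but items are indivisible.
crate H + crate D + crate B + crate C + crate F: weight 2 + 5 + 5 + 13 + 2 = 27 ≤ 27, value 17 + 18 + 4 + 19 + 14 = 72.
crate G + crate H + crate D + crate C + crate F: weight 2 + 2 + 5 + 13 + 2 = 24 ≤ 27, value 13 + 17 + 18 + 19 + 14 = 81.
Best is crate G, crate H, crate D, crate C, and crate F with total value 81.

81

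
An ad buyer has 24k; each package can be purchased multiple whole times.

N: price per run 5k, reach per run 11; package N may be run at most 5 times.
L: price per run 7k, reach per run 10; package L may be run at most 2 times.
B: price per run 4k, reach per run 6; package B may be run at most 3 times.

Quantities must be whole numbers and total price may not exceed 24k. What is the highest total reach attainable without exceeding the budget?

50

3×N and 2×B: price 23 ≤ 24, reach 3·11 + 2·6 = 45.
4×N and 1×B: price 24 ≤ 24, reach 4·11 + 1·6 = 50.
Best is 50.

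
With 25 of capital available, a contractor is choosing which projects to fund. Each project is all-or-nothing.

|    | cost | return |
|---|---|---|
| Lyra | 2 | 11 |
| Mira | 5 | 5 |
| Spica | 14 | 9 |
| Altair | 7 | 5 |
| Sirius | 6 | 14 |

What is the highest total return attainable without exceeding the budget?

35

Allowing fractional choices, the relaxed optimum would be about 38.2, but projects are indivisible.
Lyra + Spica + Sirius: cost 2 + 14 + 6 = 22 ≤ 25, return 11 + 9 + 14 = 34.
Lyra + Mira + Sirius: cost 2 + 5 + 6 = 13 ≤ 25, return 11 + 5 + 14 = 30.
Lyra + Mira + Altair + Sirius: cost 2 + 5 + 7 + 6 = 20 ≤ 25, return 11 + 5 + 5 + 14 = 35.
Best is Lyra, Mira, Altair, and Sirius with total return 35.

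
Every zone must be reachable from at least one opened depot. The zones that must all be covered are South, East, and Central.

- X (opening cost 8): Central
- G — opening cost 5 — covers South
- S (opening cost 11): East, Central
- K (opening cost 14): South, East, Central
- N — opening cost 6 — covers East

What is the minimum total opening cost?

This is a weighted set-cover instance.
K alone covers South, East, Central — every zone.
Total opening cost: 14.
No cover costs less than 14.

14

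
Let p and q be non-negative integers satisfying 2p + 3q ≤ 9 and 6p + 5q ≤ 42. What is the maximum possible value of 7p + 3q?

(p,q)=(4,0) is feasible, giving 28.
(p,q)=(3,1) is feasible, giving 24.
(p,q)=(3,0) is feasible, giving 21.
No feasible integer point exceeds 28.

28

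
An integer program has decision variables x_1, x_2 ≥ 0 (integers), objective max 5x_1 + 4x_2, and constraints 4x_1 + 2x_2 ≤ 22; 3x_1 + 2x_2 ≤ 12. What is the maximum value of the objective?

(x_1,x_2)=(0,6): 4·0+2·6=12≤22, 3·0+2·6=12≤12, objective 24.
(x_1,x_2)=(0,5): 4·0+2·5=10≤22, 3·0+2·5=10≤12, objective 20.
Maximum is 24 at (x_1,x_2)=(0,6).

24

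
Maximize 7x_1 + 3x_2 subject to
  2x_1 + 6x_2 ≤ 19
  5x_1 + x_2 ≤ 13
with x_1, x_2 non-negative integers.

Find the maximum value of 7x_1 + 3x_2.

Relaxing integrality, the LP optimum is 22.14 at (x_1,x_2) = (2.11, 2.46), which is not an integer point.
(x_1,x_2)=(2,2): 2·2+6·2=16≤19, 5·2+1·2=12≤13, objective 20.
(x_1,x_2)=(2,1): 2·2+6·1=10≤19, 5·2+1·1=11≤13, objective 17.
(x_1,x_2)=(1,2): 2·1+6·2=14≤19, 5·1+1·2=7≤13, objective 13.
The best lattice point is (2,2), giving 20.

20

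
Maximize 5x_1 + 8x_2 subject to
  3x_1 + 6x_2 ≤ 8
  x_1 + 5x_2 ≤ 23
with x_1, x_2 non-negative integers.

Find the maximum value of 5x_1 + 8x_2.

10

Relaxing integrality, the LP optimum is 13.33 at (x_1,x_2) = (2.67, 0), which is not an integer point.
(x_1,x_2)=(2,0): 3·2+6·0=6≤8, 1·2+5·0=2≤23, objective 10.
(x_1,x_2)=(1,0): 3·1+6·0=3≤8, 1·1+5·0=1≤23, objective 5.
The best lattice point is (2,0), giving 10.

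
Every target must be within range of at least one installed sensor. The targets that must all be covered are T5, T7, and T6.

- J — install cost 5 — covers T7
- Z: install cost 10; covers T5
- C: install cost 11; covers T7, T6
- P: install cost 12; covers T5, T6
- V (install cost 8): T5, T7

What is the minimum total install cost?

The greedy cost-per-new-target heuristic would pick V and C for 19, but a cheaper cover exists.
Choose J and P: together they cover T5, T7, T6 — every target.
Total install cost: 5 + 12 = 17.
No cover costs less than 17.

17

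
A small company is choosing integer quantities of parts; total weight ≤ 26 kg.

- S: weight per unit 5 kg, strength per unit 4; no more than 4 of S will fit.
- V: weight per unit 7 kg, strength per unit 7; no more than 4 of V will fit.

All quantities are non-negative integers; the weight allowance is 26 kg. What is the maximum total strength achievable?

This is a bounded integer knapsack.
V has the best ratio (7/7); taking only V gives at most 3×7 = 21 (stopped by the weight limit).
Mixing does better — 1×S and 3×V: weight 26 ≤ 26, strength 1·4 + 3·7 = 25.

25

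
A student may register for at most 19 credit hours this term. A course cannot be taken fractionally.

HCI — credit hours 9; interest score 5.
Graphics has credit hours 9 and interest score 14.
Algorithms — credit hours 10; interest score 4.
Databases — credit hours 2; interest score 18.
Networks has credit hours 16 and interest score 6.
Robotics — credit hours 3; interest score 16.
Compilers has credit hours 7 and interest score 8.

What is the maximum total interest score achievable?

Take Graphics, Databases, and Robotics: credit hours 9 + 2 + 3 = 14 ≤ 19, interest score 14 + 18 + 16 = 48.
No other feasible combination does better.

48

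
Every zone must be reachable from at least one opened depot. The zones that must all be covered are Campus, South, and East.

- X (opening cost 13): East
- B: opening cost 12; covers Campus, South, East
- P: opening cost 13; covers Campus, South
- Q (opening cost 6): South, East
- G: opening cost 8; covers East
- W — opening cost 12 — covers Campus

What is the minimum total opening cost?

12

The greedy cost-per-new-zone heuristic would pick Q and B for 18, but a cheaper cover exists.
B alone covers Campus, South, East — every zone.
Total opening cost: 12.
No cover costs less than 12.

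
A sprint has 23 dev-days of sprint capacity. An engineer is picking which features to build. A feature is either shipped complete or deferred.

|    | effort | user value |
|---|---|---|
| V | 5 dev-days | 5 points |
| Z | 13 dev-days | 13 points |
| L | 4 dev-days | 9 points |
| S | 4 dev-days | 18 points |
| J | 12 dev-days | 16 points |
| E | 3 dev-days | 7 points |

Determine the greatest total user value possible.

L + S + J + E: effort 4 + 4 + 12 + 3 = 23 ≤ 23, user value 9 + 18 + 16 + 7 = 50.
S + J + E: effort 4 + 12 + 3 = 19 ≤ 23, user value 18 + 16 + 7 = 41.
L + S + J: effort 4 + 4 + 12 = 20 ≤ 23, user value 9 + 18 + 16 = 43.
Best is L, S, J, and E with total user value 50.

50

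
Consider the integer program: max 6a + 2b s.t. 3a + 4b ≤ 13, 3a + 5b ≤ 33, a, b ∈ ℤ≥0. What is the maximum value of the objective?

Relaxing integrality, the LP optimum is 26.00 at (a,b) = (4.33, 0), which is not an integer point.
(a,b)=(4,0) is feasible, giving 24.
(a,b)=(3,1) is feasible, giving 20.
(a,b)=(3,0) is feasible, giving 18.
The best lattice point is (4,0), giving 24.

24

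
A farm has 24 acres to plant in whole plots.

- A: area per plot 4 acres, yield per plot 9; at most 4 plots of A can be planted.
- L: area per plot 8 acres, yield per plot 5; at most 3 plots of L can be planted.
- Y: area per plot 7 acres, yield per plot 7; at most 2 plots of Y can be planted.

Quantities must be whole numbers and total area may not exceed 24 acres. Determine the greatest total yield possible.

Take 4×A and 1×Y: area 23 ≤ 24, yield 4·9 + 1·7 = 43.
A has the best ratio (9/4) and is taken to its limit of 4; remaining capacity is filled optimally with the others.

43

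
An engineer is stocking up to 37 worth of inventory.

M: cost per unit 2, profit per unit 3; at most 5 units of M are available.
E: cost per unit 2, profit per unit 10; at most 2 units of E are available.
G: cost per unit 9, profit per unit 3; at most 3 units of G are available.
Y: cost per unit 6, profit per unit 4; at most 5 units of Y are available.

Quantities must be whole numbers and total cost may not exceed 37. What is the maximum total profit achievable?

5×M, 2×E, and 3×Y: cost 32 ≤ 37, profit 5·3 + 2·10 + 3·4 = 47.
4×M, 2×E, and 4×Y: cost 36 ≤ 37, profit 4·3 + 2·10 + 4·4 = 48.
Best is 48.

48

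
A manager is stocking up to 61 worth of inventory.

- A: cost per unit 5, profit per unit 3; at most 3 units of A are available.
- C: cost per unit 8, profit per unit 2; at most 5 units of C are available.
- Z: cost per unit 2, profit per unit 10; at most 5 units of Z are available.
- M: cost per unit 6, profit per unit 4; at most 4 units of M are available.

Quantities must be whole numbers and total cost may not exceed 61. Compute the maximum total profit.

This is a bounded integer knapsack.
2×A, 2×C, 5×Z, and 4×M: cost 60 ≤ 61, profit 2·3 + 2·2 + 5·10 + 4·4 = 76.
3×A, 1×C, 5×Z, and 4×M: cost 57 ≤ 61, profit 3·3 + 1·2 + 5·10 + 4·4 = 77.
Best is 77.

77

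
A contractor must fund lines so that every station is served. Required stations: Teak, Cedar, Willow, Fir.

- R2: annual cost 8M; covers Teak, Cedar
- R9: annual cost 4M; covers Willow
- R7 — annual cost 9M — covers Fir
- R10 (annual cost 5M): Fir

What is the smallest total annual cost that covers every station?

This is a weighted set-cover instance.
Choose R2, R9, and R10: together they cover Teak, Cedar, Willow, Fir — every station.
Total annual cost: 8 + 4 + 5 = 17.
No cover costs less than 17.

17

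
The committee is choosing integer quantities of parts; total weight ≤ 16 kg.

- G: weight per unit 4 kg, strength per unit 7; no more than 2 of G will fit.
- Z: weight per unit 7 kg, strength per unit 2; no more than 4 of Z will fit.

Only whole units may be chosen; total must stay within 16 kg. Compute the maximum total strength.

16

Take 2×G and 1×Z: weight 15 ≤ 16, strength 2·7 + 1·2 = 16.
G has the best ratio (7/4) and is taken to its limit of 2; remaining capacity is filled optimally with the others.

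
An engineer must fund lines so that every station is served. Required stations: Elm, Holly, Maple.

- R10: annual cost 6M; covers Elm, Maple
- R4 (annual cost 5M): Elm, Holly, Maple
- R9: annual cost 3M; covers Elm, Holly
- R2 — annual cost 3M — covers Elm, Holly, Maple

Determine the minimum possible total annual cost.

R2 alone covers Elm, Holly, Maple — every station.
Total annual cost: 3.
No cover costs less than 3.

3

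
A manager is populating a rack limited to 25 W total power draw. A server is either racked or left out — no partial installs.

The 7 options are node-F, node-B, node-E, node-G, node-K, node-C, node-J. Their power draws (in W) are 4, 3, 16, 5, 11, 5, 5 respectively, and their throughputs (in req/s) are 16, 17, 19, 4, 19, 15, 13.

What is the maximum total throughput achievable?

67

This is an integer program with binary decision variables.
Allowing fractional choices, the relaxed optimum would be about 74.8, but servers are indivisible.
node-F + node-B + node-G + node-C + node-J: power draw 4 + 3 + 5 + 5 + 5 = 22 ≤ 25, throughput 16 + 17 + 4 + 15 + 13 = 65.
node-F + node-B + node-K + node-C: power draw 4 + 3 + 11 + 5 = 23 ≤ 25, throughput 16 + 17 + 19 + 15 = 67.
Best is node-F, node-B, node-K, and node-C with total throughput 67.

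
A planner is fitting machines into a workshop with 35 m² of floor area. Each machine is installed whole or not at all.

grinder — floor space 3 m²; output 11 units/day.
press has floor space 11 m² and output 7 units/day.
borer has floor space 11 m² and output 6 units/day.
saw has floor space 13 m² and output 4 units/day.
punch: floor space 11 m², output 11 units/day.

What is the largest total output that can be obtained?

29

Take grinder, press, and punch: floor space 3 + 11 + 11 = 25 ≤ 35, output 11 + 7 + 11 = 29.
No other feasible combination does better.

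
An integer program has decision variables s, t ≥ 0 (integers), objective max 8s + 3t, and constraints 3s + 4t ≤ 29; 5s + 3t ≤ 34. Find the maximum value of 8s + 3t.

The continuous relaxation peaks at (6.8, 0) with value 54.40; rounding to a feasible lattice point costs some objective.
(s,t)=(6,1): 3·6+4·1=22≤29, 5·6+3·1=33≤34, objective 51.
(s,t)=(6,0): 3·6+4·0=18≤29, 5·6+3·0=30≤34, objective 48.
The best lattice point is (6,1), giving 51.

51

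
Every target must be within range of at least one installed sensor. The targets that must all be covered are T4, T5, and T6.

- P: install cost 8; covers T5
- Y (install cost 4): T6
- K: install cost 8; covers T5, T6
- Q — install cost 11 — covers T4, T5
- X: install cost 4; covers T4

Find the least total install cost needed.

12

This is an integer covering problem.
The greedy cost-per-new-target heuristic would pick Y, X, and P for 16, but a cheaper cover exists.
Choose K and X: together they cover T4, T5, T6 — every target.
Total install cost: 8 + 4 = 12.
No cover costs less than 12.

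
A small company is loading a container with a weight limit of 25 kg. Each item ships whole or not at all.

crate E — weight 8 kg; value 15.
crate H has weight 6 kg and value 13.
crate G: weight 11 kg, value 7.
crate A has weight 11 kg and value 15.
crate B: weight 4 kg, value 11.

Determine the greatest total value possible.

Allowing fractional choices, the relaxed optimum would be about 48.5, but items are indivisible.
crate E + crate H + crate B: weight 8 + 6 + 4 = 18 ≤ 25, value 15 + 13 + 11 = 39.
crate E + crate A + crate B: weight 8 + 11 + 4 = 23 ≤ 25, value 15 + 15 + 11 = 41.
crate E + crate H + crate A: weight 8 + 6 + 11 = 25 ≤ 25, value 15 + 13 + 15 = 43.
Best is crate E, crate H, and crate A with total value 43.

43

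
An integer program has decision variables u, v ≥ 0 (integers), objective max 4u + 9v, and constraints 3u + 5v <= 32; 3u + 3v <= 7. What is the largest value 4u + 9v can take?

The continuous relaxation peaks at (0, 2.33) with value 21.00; rounding to a feasible lattice point costs some objective.
(u,v)=(0,2): 3·0+5·2=10≤32, 3·0+3·2=6≤7, objective 18.
(u,v)=(1,1): 3·1+5·1=8≤32, 3·1+3·1=6≤7, objective 13.
(u,v)=(0,1): 3·0+5·1=5≤32, 3·0+3·1=3≤7, objective 9.
Maximum is 18 at (u,v)=(0,2).

18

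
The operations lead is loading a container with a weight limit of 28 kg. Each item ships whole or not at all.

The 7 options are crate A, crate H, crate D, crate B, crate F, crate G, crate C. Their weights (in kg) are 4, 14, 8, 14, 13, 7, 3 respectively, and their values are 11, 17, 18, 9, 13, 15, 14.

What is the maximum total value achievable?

Allowing fractional choices, the relaxed optimum would be about 65.3, but items are indivisible.
crate A + crate H + crate G + crate C: weight 4 + 14 + 7 + 3 = 28 ≤ 28, value 11 + 17 + 15 + 14 = 57.
crate A + crate D + crate G + crate C: weight 4 + 8 + 7 + 3 = 22 ≤ 28, value 11 + 18 + 15 + 14 = 58.
Best is crate A, crate D, crate G, and crate C with total value 58.

58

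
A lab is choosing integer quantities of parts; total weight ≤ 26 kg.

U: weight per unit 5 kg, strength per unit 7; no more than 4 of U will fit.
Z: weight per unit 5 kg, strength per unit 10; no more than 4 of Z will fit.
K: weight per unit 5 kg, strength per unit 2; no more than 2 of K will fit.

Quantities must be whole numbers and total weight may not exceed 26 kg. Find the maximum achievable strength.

47

This is a bounded integer knapsack.
Z has the best ratio (10/5); taking only Z gives at most 4×10 = 40 (stopped by the supply cap of 4).
Mixing does better — 1×U and 4×Z: weight 25 ≤ 26, strength 1·7 + 4·10 = 47.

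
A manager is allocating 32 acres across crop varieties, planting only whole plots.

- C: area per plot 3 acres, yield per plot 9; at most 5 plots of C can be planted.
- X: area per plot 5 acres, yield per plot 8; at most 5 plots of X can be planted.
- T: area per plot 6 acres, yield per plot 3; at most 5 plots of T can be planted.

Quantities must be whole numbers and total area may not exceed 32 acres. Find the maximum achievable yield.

69

Take 5×C and 3×X: area 30 ≤ 32, yield 5·9 + 3·8 = 69.
C has the best ratio (9/3) and is taken to its limit of 5; remaining capacity is filled optimally with the others.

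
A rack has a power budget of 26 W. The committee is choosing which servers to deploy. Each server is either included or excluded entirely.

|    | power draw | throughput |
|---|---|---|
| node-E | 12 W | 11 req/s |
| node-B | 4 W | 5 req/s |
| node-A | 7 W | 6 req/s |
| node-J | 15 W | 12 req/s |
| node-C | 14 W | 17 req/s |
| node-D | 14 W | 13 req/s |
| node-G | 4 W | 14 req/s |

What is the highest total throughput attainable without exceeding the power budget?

node-B + node-C + node-G: power draw 4 + 14 + 4 = 22 ≤ 26, throughput 5 + 17 + 14 = 36.
node-A + node-C + node-G: power draw 7 + 14 + 4 = 25 ≤ 26, throughput 6 + 17 + 14 = 37.
node-A + node-D + node-G: power draw 7 + 14 + 4 = 25 ≤ 26, throughput 6 + 13 + 14 = 33.
Best is node-A, node-C, and node-G with total throughput 37.

37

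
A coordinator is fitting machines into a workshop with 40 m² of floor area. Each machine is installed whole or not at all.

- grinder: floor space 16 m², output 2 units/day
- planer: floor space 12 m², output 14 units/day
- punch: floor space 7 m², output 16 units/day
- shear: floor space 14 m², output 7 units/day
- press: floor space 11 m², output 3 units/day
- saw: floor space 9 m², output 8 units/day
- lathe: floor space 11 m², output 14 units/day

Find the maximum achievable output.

52

Take planer, punch, saw, and lathe: floor space 12 + 7 + 9 + 11 = 39 ≤ 40, output 14 + 16 + 8 + 14 = 52.
No other feasible combination does better.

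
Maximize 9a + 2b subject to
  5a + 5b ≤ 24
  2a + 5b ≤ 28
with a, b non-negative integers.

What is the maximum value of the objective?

36

(a,b)=(4,0): 5·4+5·0=20≤24, 2·4+5·0=8≤28, objective 36.
(a,b)=(3,1): 5·3+5·1=20≤24, 2·3+5·1=11≤28, objective 29.
(a,b)=(3,0): 5·3+5·0=15≤24, 2·3+5·0=6≤28, objective 27.
The best lattice point is (4,0), giving 36.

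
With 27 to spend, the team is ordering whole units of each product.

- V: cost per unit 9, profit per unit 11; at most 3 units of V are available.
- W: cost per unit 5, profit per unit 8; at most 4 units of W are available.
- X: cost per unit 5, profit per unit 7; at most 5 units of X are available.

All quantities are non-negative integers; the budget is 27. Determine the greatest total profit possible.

39

W has the best ratio (8/5); taking only W gives at most 4×8 = 32 (stopped by the supply cap of 4).
Mixing does better — 4×W and 1×X: cost 25 ≤ 27, profit 4·8 + 1·7 = 39.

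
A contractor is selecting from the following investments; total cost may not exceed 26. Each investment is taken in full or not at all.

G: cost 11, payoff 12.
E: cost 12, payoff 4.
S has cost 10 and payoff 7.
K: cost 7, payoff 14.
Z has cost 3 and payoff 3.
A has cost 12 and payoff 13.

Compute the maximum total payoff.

Allowing fractional choices, the relaxed optimum would be about 34.7, but investments are indivisible.
G + K + Z: cost 11 + 7 + 3 = 21 ≤ 26, payoff 12 + 14 + 3 = 29.
K + Z + A: cost 7 + 3 + 12 = 22 ≤ 26, payoff 14 + 3 + 13 = 30.
G + Z + A: cost 11 + 3 + 12 = 26 ≤ 26, payoff 12 + 3 + 13 = 28.
Best is K, Z, and A with total payoff 30.

30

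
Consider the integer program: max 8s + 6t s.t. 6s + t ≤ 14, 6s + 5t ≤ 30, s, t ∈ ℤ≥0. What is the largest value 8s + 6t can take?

36

(s,t)=(0,6): 6·0+1·6=6≤14, 6·0+5·6=30≤30, objective 36.
(s,t)=(1,4): 6·1+1·4=10≤14, 6·1+5·4=26≤30, objective 32.
(s,t)=(0,5): 6·0+1·5=5≤14, 6·0+5·5=25≤30, objective 30.
The best lattice point is (0,6), giving 36.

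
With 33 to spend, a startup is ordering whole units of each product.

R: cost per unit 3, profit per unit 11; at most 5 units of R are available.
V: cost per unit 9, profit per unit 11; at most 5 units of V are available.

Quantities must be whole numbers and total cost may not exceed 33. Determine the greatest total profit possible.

4×R and 2×V: cost 30 ≤ 33, profit 4·11 + 2·11 = 66.
5×R and 2×V: cost 33 ≤ 33, profit 5·11 + 2·11 = 77.
Best is 77.

77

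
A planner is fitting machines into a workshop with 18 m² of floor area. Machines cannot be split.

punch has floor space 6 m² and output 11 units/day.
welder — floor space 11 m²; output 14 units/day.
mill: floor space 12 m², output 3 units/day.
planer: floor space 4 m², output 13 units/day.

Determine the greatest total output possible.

27

punch + welder: floor space 6 + 11 = 17 ≤ 18, output 11 + 14 = 25.
welder + planer: floor space 11 + 4 = 15 ≤ 18, output 14 + 13 = 27.
Best is welder and planer with total output 27.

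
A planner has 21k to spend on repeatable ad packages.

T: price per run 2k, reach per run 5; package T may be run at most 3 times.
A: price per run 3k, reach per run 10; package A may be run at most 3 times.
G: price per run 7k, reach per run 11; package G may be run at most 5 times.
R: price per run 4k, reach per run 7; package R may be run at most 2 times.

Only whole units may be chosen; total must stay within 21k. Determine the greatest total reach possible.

2×T, 3×A, and 2×R: price 21 ≤ 21, reach 2·5 + 3·10 + 2·7 = 54.
3×T, 3×A, and 1×R: price 19 ≤ 21, reach 3·5 + 3·10 + 1·7 = 52.
Best is 54.

54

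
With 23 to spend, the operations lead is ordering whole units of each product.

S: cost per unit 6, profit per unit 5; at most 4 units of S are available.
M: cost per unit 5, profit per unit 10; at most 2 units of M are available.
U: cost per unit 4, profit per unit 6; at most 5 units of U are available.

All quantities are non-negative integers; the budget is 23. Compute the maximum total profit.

M has the best ratio (10/5); taking only M gives at most 2×10 = 20 (stopped by the supply cap of 2).
Mixing does better — 2×M and 3×U: cost 22 ≤ 23, profit 2·10 + 3·6 = 38.

38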